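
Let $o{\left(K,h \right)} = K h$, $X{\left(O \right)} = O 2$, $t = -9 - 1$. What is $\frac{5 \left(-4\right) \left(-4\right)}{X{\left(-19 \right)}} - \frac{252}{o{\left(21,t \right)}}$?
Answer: $- \frac{86}{95} \approx -0.90526$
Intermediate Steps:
$t = -10$ ($t = -9 - 1 = -10$)
$X{\left(O \right)} = 2 O$
$\frac{5 \left(-4\right) \left(-4\right)}{X{\left(-19 \right)}} - \frac{252}{o{\left(21,t \right)}} = \frac{5 \left(-4\right) \left(-4\right)}{2 \left(-19\right)} - \frac{252}{21 \left(-10\right)} = \frac{\left(-20\right) \left(-4\right)}{-38} - \frac{252}{-210} = 80 \left(- \frac{1}{38}\right) - - \frac{6}{5} = - \frac{40}{19} + \frac{6}{5} = - \frac{86}{95}$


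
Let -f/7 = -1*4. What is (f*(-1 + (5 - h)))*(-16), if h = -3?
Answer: -3136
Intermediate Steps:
f = 28 (f = -(-7)*4 = -7*(-4) = 28)
(f*(-1 + (5 - h)))*(-16) = (28*(-1 + (5 - 1*(-3))))*(-16) = (28*(-1 + (5 + 3)))*(-16) = (28*(-1 + 8))*(-16) = (28*7)*(-16) = 196*(-16) = -3136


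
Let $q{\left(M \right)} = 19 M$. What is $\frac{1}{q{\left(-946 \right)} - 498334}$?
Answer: $- \frac{1}{516308} \approx -1.9368 \cdot 10^{-6}$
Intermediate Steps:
$\frac{1}{q{\left(-946 \right)} - 498334} = \frac{1}{19 \left(-946\right) - 498334} = \frac{1}{-17974 - 498334} = \frac{1}{-516308} = - \frac{1}{516308}$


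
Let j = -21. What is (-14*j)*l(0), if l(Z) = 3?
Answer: 882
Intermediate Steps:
(-14*j)*l(0) = -14*(-21)*3 = 294*3 = 882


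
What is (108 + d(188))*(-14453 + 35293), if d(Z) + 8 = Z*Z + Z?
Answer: 742570880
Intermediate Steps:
d(Z) = -8 + Z + Z² (d(Z) = -8 + (Z*Z + Z) = -8 + (Z² + Z) = -8 + (Z + Z²) = -8 + Z + Z²)
(108 + d(188))*(-14453 + 35293) = (108 + (-8 + 188 + 188²))*(-14453 + 35293) = (108 + (-8 + 188 + 35344))*20840 = (108 + 35524)*20840 = 35632*20840 = 742570880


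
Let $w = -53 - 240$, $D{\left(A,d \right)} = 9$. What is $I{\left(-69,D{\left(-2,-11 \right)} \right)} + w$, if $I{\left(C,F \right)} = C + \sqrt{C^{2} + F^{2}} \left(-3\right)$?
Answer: $-362 - 9 \sqrt{538} \approx -570.75$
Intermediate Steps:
$I{\left(C,F \right)} = C - 3 \sqrt{C^{2} + F^{2}}$
$w = -293$ ($w = -53 - 240 = -293$)
$I{\left(-69,D{\left(-2,-11 \right)} \right)} + w = \left(-69 - 3 \sqrt{\left(-69\right)^{2} + 9^{2}}\right) - 293 = \left(-69 - 3 \sqrt{4761 + 81}\right) - 293 = \left(-69 - 3 \sqrt{4842}\right) - 293 = \left(-69 - 3 \cdot 3 \sqrt{538}\right) - 293 = \left(-69 - 9 \sqrt{538}\right) - 293 = -362 - 9 \sqrt{538}$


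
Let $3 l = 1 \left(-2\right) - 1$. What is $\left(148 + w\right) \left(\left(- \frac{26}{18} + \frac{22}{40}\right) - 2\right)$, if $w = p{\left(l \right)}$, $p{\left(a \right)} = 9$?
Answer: $- \frac{81797}{180} \approx -454.43$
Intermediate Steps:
$l = -1$ ($l = \frac{1 \left(-2\right) - 1}{3} = \frac{-2 - 1}{3} = \frac{1}{3} \left(-3\right) = -1$)
$w = 9$
$\left(148 + w\right) \left(\left(- \frac{26}{18} + \frac{22}{40}\right) - 2\right) = \left(148 + 9\right) \left(\left(- \frac{26}{18} + \frac{22}{40}\right) - 2\right) = 157 \left(\left(\left(-26\right) \frac{1}{18} + 22 \cdot \frac{1}{40}\right) - 2\right) = 157 \left(\left(- \frac{13}{9} + \frac{11}{20}\right) - 2\right) = 157 \left(- \frac{161}{180} - 2\right) = 157 \left(- \frac{521}{180}\right) = - \frac{81797}{180}$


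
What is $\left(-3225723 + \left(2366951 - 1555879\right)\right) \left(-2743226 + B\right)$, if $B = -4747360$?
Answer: $18087150975486$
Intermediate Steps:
$\left(-3225723 + \left(2366951 - 1555879\right)\right) \left(-2743226 + B\right) = \left(-3225723 + \left(2366951 - 1555879\right)\right) \left(-2743226 - 4747360\right) = \left(-3225723 + \left(2366951 - 1555879\right)\right) \left(-7490586\right) = \left(-3225723 + 811072\right) \left(-7490586\right) = \left(-2414651\right) \left(-7490586\right) = 18087150975486$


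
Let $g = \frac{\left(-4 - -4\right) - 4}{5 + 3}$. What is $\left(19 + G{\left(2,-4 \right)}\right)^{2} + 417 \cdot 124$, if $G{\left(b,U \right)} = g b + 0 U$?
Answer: $52032$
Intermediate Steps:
$g = - \frac{1}{2}$ ($g = \frac{\left(-4 + 4\right) - 4}{8} = \left(0 - 4\right) \frac{1}{8} = \left(-4\right) \frac{1}{8} = - \frac{1}{2} \approx -0.5$)
$G{\left(b,U \right)} = - \frac{b}{2}$ ($G{\left(b,U \right)} = - \frac{b}{2} + 0 U = - \frac{b}{2} + 0 = - \frac{b}{2}$)
$\left(19 + G{\left(2,-4 \right)}\right)^{2} + 417 \cdot 124 = \left(19 - 1\right)^{2} + 417 \cdot 124 = \left(19 - 1\right)^{2} + 51708 = 18^{2} + 51708 = 324 + 51708 = 52032$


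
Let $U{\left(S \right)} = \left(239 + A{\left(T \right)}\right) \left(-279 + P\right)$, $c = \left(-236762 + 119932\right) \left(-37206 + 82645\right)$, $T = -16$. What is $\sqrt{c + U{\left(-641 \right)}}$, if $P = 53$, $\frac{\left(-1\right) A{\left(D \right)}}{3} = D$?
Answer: $16 i \sqrt{20737122} \approx 72861.0 i$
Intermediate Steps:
$A{\left(D \right)} = - 3 D$
$c = -5308638370$ ($c = \left(-116830\right) 45439 = -5308638370$)
$U{\left(S \right)} = -64862$ ($U{\left(S \right)} = \left(239 - -48\right) \left(-279 + 53\right) = \left(239 + 48\right) \left(-226\right) = 287 \left(-226\right) = -64862$)
$\sqrt{c + U{\left(-641 \right)}} = \sqrt{-5308638370 - 64862} = \sqrt{-5308703232} = 16 i \sqrt{20737122}$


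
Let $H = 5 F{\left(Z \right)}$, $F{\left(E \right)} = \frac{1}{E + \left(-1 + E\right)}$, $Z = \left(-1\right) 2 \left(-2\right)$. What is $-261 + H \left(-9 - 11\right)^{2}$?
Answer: $\frac{173}{7} \approx 24.714$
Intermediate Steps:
$Z = 4$ ($Z = \left(-2\right) \left(-2\right) = 4$)
$F{\left(E \right)} = \frac{1}{-1 + 2 E}$
$H = \frac{5}{7}$ ($H = \frac{5}{-1 + 2 \cdot 4} = \frac{5}{-1 + 8} = \frac{5}{7} \approx 0.71429$)
$-261 + H \left(-9 - 11\right)^{2} = -261 + \frac{5 \left(-9 - 11\right)^{2}}{7} = -261 + \frac{5 \left(-20\right)^{2}}{7} = -261 + \frac{5}{7} \cdot 400 = -261 + \frac{2000}{7} = \frac{173}{7}$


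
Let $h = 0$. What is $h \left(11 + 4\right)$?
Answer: $0$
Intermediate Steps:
$h \left(11 + 4\right) = 0 \left(11 + 4\right) = 0 \cdot 15 = 0$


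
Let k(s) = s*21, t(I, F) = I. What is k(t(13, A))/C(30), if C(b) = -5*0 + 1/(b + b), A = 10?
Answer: 16380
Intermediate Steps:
k(s) = 21*s
C(b) = 1/(2*b) (C(b) = 0 + 1/(2*b) = 1/(2*b))
k(t(13, A))/C(30) = (21*13)/(((1/2)/30)) = 273/(((1/2)*(1/30))) = 273/(1/60) = 273*60 = 16380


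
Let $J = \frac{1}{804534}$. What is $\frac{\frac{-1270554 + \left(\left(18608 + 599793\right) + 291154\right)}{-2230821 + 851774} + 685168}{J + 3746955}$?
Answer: $\frac{108598210167363990}{593887121280375091} \approx 0.18286$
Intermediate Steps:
$J = \frac{1}{804534} \approx 1.243 \cdot 10^{-6}$
$\frac{\frac{-1270554 + \left(\left(18608 + 599793\right) + 291154\right)}{-2230821 + 851774} + 685168}{J + 3746955} = \frac{\frac{-1270554 + \left(\left(18608 + 599793\right) + 291154\right)}{-2230821 + 851774} + 685168}{\frac{1}{804534} + 3746955} = \frac{\frac{-1270554 + \left(618401 + 291154\right)}{-1379047} + 685168}{\frac{3014552693971}{804534}} = \left(\left(-1270554 + 909555\right) \left(- \frac{1}{1379047}\right) + 685168\right) \frac{804534}{3014552693971} = \left(\left(-360999\right) \left(- \frac{1}{1379047}\right) + 685168\right) \frac{804534}{3014552693971} = \left(\frac{360999}{1379047} + 685168\right) \frac{804534}{3014552693971} = \frac{944879235895}{1379047} \cdot \frac{804534}{3014552693971} = \frac{108598210167363990}{593887121280375091}$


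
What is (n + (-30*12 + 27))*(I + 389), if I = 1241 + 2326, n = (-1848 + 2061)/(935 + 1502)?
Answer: -3209534448/2437 ≈ -1.3170e+6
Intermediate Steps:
n = 213/2437 ≈ 0.087403
I = 3567
(n + (-30*12 + 27))*(I + 389) = (213/2437 + (-30*12 + 27))*(3567 + 389) = (213/2437 + (-360 + 27))*3956 = (213/2437 - 333)*3956 = -811308/2437*3956 = -3209534448/2437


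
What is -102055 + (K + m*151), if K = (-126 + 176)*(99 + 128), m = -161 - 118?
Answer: -132834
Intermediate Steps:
m = -279
K = 11350 (K = 50*227 = 11350)
-102055 + (K + m*151) = -102055 + (11350 - 279*151) = -102055 + (11350 - 42129) = -102055 - 30779 = -132834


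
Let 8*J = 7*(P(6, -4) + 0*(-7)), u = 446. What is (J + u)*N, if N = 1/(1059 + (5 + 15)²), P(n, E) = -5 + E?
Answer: 3505/11672 ≈ 0.30029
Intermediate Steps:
N = 1/1459 (N = 1/(1059 + 20²) = 1/(1059 + 400) = 1/1459 ≈ 0.00068540)
J = -63/8 (J = (7*((-5 - 4) + 0*(-7)))/8 = (7*(-9 + 0))/8 = (7*(-9))/8 = (⅛)*(-63) = -63/8 ≈ -7.8750)
(J + u)*N = (-63/8 + 446)*(1/1459) = (3505/8)*(1/1459) = 3505/11672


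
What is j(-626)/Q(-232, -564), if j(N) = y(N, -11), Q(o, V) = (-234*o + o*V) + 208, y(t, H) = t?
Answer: -313/92672 ≈ -0.0033775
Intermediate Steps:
Q(o, V) = 208 - 234*o + V*o (Q(o, V) = (-234*o + V*o) + 208 = 208 - 234*o + V*o)
j(N) = N
j(-626)/Q(-232, -564) = -626/(208 - 234*(-232) - 564*(-232)) = -626/(208 + 54288 + 130848) = -626/185344 = -626*1/185344 = -313/92672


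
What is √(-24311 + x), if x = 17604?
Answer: I*√6707 ≈ 81.896*I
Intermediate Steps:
√(-24311 + x) = √(-24311 + 17604) = √(-6707) = I*√6707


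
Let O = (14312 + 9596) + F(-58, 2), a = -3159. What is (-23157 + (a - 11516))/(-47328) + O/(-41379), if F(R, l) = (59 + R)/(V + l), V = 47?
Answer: 295314519/1332790004 ≈ 0.22158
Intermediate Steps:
F(R, l) = (59 + R)/(47 + l)
O = 1171493/49 (O = (14312 + 9596) + (59 - 58)/(47 + 2) = 23908 + 1/49 = 1171493/49 ≈ 23908.)
(-23157 + (a - 11516))/(-47328) + O/(-41379) = (-23157 + (-3159 - 11516))/(-47328) + (1171493/49)/(-41379) = (-23157 - 14675)*(-1/47328) + (1171493/49)*(-1/41379) = -37832*(-1/47328) - 1171493/2027571 = 4729/5916 - 1171493/2027571 = 295314519/1332790004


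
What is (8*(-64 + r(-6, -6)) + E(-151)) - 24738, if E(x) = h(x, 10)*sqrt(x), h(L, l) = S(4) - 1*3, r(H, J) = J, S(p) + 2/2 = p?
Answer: -25298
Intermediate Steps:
S(p) = -1 + p
h(L, l) = 0 (h(L, l) = (-1 + 4) - 1*3 = 3 - 3 = 0)
E(x) = 0 (E(x) = 0*sqrt(x) = 0)
(8*(-64 + r(-6, -6)) + E(-151)) - 24738 = (8*(-64 - 6) + 0) - 24738 = (8*(-70) + 0) - 24738 = (-560 + 0) - 24738 = -560 - 24738 = -25298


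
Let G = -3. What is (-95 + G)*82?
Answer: -8036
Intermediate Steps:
(-95 + G)*82 = (-95 - 3)*82 = -98*82 = -8036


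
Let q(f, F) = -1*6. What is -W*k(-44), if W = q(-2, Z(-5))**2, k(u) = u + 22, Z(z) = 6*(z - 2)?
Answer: 792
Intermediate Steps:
Z(z) = -12 + 6*z (Z(z) = 6*(-2 + z) = -12 + 6*z)
q(f, F) = -6
k(u) = 22 + u
W = 36 (W = (-6)**2 = 36)
-W*k(-44) = -36*(22 - 44) = -36*(-22) = -1*(-792) = 792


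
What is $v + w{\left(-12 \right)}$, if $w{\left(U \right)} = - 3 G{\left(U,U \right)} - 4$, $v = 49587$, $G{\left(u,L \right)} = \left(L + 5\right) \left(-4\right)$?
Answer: $49499$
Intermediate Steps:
$G{\left(u,L \right)} = -20 - 4 L$ ($G{\left(u,L \right)} = \left(5 + L\right) \left(-4\right) = -20 - 4 L$)
$w{\left(U \right)} = 56 + 12 U$ ($w{\left(U \right)} = - 3 \left(-20 - 4 U\right) - 4 = \left(60 + 12 U\right) - 4 = 56 + 12 U$)
$v + w{\left(-12 \right)} = 49587 + \left(56 + 12 \left(-12\right)\right) = 49587 + \left(56 - 144\right) = 49587 - 88 = 49499$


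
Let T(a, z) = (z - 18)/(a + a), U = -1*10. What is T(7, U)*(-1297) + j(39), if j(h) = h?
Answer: 2633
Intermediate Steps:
U = -10
T(a, z) = (-18 + z)/(2*a) (T(a, z) = (-18 + z)/((2*a)) = (-18 + z)*(1/(2*a)) = (-18 + z)/(2*a))
T(7, U)*(-1297) + j(39) = ((½)*(-18 - 10)/7)*(-1297) + 39 = ((½)*(⅐)*(-28))*(-1297) + 39 = -2*(-1297) + 39 = 2594 + 39 = 2633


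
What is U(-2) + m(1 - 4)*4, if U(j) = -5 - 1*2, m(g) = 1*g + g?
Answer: -31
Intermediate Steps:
m(g) = 2*g (m(g) = g + g = 2*g)
U(j) = -7 (U(j) = -5 - 2 = -7)
U(-2) + m(1 - 4)*4 = -7 + (2*(1 - 4))*4 = -7 + (2*(-3))*4 = -7 - 6*4 = -7 - 24 = -31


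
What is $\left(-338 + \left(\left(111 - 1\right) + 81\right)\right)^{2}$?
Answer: $21609$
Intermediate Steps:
$\left(-338 + \left(\left(111 - 1\right) + 81\right)\right)^{2} = \left(-338 + \left(110 + 81\right)\right)^{2} = \left(-338 + 191\right)^{2} = \left(-147\right)^{2} = 21609$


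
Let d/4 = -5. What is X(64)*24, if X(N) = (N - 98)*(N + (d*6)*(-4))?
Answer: -443904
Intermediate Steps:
d = -20 (d = 4*(-5) = -20)
X(N) = (-98 + N)*(480 + N) (X(N) = (N - 98)*(N - 20*6*(-4)) = (-98 + N)*(N - 120*(-4)) = (-98 + N)*(N + 480) = (-98 + N)*(480 + N))
X(64)*24 = (-47040 + 64² + 382*64)*24 = (-47040 + 4096 + 24448)*24 = -18496*24 = -443904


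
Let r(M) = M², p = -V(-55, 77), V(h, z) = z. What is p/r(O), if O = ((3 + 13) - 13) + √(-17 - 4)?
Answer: -77/(3 + I*√21)² ≈ 1.0267 + 2.3524*I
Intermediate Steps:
p = -77 (p = -1*77 = -77)
O = 3 + I*√21 (O = (16 - 13) + √(-21) = 3 + I*√21 ≈ 3.0 + 4.5826*I)
p/r(O) = -77/(3 + I*√21)²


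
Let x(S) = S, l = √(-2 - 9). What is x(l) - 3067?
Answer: -3067 + I*√11 ≈ -3067.0 + 3.3166*I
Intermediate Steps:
l = I*√11 (l = √(-11) = I*√11 ≈ 3.3166*I)
x(l) - 3067 = I*√11 - 3067 = -3067 + I*√11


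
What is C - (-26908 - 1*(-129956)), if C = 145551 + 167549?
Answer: 210052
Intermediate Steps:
C = 313100
C - (-26908 - 1*(-129956)) = 313100 - (-26908 - 1*(-129956)) = 313100 - (-26908 + 129956) = 313100 - 1*103048 = 313100 - 103048 = 210052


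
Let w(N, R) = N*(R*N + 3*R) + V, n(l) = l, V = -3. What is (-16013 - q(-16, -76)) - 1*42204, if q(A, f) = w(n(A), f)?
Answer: -42406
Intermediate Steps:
w(N, R) = -3 + N*(3*R + N*R) (w(N, R) = N*(R*N + 3*R) - 3 = N*(N*R + 3*R) - 3 = N*(3*R + N*R) - 3 = -3 + N*(3*R + N*R))
q(A, f) = -3 + f*A² + 3*A*f
(-16013 - q(-16, -76)) - 1*42204 = (-16013 - (-3 - 76*(-16)² + 3*(-16)*(-76))) - 1*42204 = (-16013 - (-3 - 76*256 + 3648)) - 42204 = (-16013 - (-3 - 19456 + 3648)) - 42204 = (-16013 - 1*(-15811)) - 42204 = (-16013 + 15811) - 42204 = -202 - 42204 = -42406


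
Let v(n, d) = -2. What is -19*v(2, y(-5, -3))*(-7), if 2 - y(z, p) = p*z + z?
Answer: -266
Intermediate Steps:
y(z, p) = 2 - z - p*z (y(z, p) = 2 - (p*z + z) = 2 - (z + p*z) = 2 + (-z - p*z) = 2 - z - p*z)
-19*v(2, y(-5, -3))*(-7) = -19*(-2)*(-7) = 38*(-7) = -266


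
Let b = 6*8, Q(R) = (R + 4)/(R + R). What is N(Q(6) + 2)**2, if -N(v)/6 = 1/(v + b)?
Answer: 1296/93025 ≈ 0.013932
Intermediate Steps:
Q(R) = (4 + R)/(2*R) (Q(R) = (4 + R)/((2*R)) = (4 + R)*(1/(2*R)) = (4 + R)/(2*R))
b = 48
N(v) = -6/(48 + v) (N(v) = -6/(v + 48) = -6/(48 + v))
N(Q(6) + 2)**2 = (-6/(48 + ((1/2)*(4 + 6)/6 + 2)))**2 = (-6/(48 + ((1/2)*(1/6)*10 + 2)))**2 = (-6/(48 + (5/6 + 2)))**2 = (-6/(48 + 17/6))**2 = (-6/305/6)**2 = (-6*6/305)**2 = (-36/305)**2 = 1296/93025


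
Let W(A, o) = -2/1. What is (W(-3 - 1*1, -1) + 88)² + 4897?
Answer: 12293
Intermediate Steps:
W(A, o) = -2 (W(A, o) = -2*1 = -2)
(W(-3 - 1*1, -1) + 88)² + 4897 = (-2 + 88)² + 4897 = 86² + 4897 = 7396 + 4897 = 12293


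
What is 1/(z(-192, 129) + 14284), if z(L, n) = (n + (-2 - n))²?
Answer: 1/14288 ≈ 6.9989e-5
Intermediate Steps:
z(L, n) = 4 (z(L, n) = (-2)² = 4)
1/(z(-192, 129) + 14284) = 1/(4 + 14284) = 1/14288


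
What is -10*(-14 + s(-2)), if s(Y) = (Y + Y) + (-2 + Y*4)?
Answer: 280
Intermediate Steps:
s(Y) = -2 + 6*Y (s(Y) = 2*Y + (-2 + 4*Y) = -2 + 6*Y)
-10*(-14 + s(-2)) = -10*(-14 + (-2 + 6*(-2))) = -10*(-14 + (-2 - 12)) = -10*(-14 - 14) = -10*(-28) = 280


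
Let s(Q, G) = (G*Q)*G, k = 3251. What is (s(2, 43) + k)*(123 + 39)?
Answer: 1125738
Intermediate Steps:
s(Q, G) = Q*G**2
(s(2, 43) + k)*(123 + 39) = (2*43**2 + 3251)*(123 + 39) = (2*1849 + 3251)*162 = (3698 + 3251)*162 = 6949*162 = 1125738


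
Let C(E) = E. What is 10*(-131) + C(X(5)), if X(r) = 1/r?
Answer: -6549/5 ≈ -1309.8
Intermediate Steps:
X(r) = 1/r
10*(-131) + C(X(5)) = 10*(-131) + 1/5 = -1310 + ⅕ = -6549/5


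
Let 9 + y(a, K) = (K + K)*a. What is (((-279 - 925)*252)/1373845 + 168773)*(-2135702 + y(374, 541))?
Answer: -401372853031454411/1373845 ≈ -2.9215e+11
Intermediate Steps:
y(a, K) = -9 + 2*K*a (y(a, K) = -9 + (K + K)*a = -9 + (2*K)*a = -9 + 2*K*a)
(((-279 - 925)*252)/1373845 + 168773)*(-2135702 + y(374, 541)) = (((-279 - 925)*252)/1373845 + 168773)*(-2135702 + (-9 + 2*541*374)) = (-1204*252*(1/1373845) + 168773)*(-2135702 + (-9 + 404668)) = (-303408*1/1373845 + 168773)*(-2135702 + 404659) = (-303408/1373845 + 168773)*(-1731043) = (231867638777/1373845)*(-1731043) = -401372853031454411/1373845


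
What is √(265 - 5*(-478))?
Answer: 3*√295 ≈ 51.527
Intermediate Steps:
√(265 - 5*(-478)) = √(265 + 2390) = √2655 = 3*√295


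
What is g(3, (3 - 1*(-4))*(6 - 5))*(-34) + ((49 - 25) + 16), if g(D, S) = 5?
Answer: -130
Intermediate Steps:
g(3, (3 - 1*(-4))*(6 - 5))*(-34) + ((49 - 25) + 16) = 5*(-34) + ((49 - 25) + 16) = -170 + (24 + 16) = -170 + 40 = -130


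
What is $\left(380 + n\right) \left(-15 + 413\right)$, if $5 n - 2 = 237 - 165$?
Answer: $\frac{785652}{5} \approx 1.5713 \cdot 10^{5}$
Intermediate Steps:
$n = \frac{74}{5}$ ($n = \frac{2}{5} + \frac{237 - 165}{5} = \frac{2}{5} + \frac{1}{5} \cdot 72 = \frac{2}{5} + \frac{72}{5} = \frac{74}{5} \approx 14.8$)
$\left(380 + n\right) \left(-15 + 413\right) = \left(380 + \frac{74}{5}\right) \left(-15 + 413\right) = \frac{1974}{5} \cdot 398 = \frac{785652}{5}$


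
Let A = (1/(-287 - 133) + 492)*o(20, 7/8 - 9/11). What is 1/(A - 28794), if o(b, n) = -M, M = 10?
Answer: -42/1415987 ≈ -2.9661e-5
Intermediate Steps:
o(b, n) = -10 (o(b, n) = -1*10 = -10)
A = -206639/42 (A = (1/(-287 - 133) + 492)*(-10) = (1/(-420) + 492)*(-10) = (-1/420 + 492)*(-10) = (206639/420)*(-10) = -206639/42 ≈ -4920.0)
1/(A - 28794) = 1/(-206639/42 - 28794) = 1/(-1415987/42) = -42/1415987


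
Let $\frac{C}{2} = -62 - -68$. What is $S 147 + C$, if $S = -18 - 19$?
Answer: $-5427$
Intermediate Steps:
$S = -37$ ($S = -18 - 19 = -37$)
$C = 12$ ($C = 2 \left(-62 - -68\right) = 2 \left(-62 + 68\right) = 2 \cdot 6 = 12$)
$S 147 + C = \left(-37\right) 147 + 12 = -5439 + 12 = -5427$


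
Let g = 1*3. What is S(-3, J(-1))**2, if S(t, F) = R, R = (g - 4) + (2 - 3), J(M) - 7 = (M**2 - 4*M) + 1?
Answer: 4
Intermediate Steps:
g = 3
J(M) = 8 + M**2 - 4*M (J(M) = 7 + ((M**2 - 4*M) + 1) = 7 + (1 + M**2 - 4*M) = 8 + M**2 - 4*M)
R = -2 (R = (3 - 4) + (2 - 3) = -1 - 1 = -2)
S(t, F) = -2
S(-3, J(-1))**2 = (-2)**2 = 4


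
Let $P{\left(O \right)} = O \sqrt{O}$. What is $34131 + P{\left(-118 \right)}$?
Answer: $34131 - 118 i \sqrt{118} \approx 34131.0 - 1281.8 i$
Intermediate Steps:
$P{\left(O \right)} = O^{\frac{3}{2}}$
$34131 + P{\left(-118 \right)} = 34131 + \left(-118\right)^{\frac{3}{2}} = 34131 - 118 i \sqrt{118}$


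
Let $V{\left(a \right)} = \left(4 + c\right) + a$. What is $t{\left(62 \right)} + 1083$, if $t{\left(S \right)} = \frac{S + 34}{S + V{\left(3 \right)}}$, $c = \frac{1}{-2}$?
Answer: $\frac{148563}{137} \approx 1084.4$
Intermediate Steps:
$c = - \frac{1}{2} \approx -0.5$
$V{\left(a \right)} = \frac{7}{2} + a$ ($V{\left(a \right)} = \left(4 - \frac{1}{2}\right) + a = \frac{7}{2} + a$)
$t{\left(S \right)} = \frac{34 + S}{\frac{13}{2} + S}$ ($t{\left(S \right)} = \frac{S + 34}{S + \left(\frac{7}{2} + 3\right)} = \frac{34 + S}{S + \frac{13}{2}} = \frac{34 + S}{\frac{13}{2} + S}$)
$t{\left(62 \right)} + 1083 = \frac{2 \left(34 + 62\right)}{13 + 2 \cdot 62} + 1083 = 2 \frac{1}{13 + 124} \cdot 96 + 1083 = 2 \cdot \frac{1}{137} \cdot 96 + 1083 = \frac{192}{137} + 1083 = \frac{148563}{137}$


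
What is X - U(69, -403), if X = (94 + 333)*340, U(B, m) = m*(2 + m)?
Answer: -16423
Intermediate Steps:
X = 145180 (X = 427*340 = 145180)
X - U(69, -403) = 145180 - (-403)*(2 - 403) = 145180 - (-403)*(-401) = 145180 - 1*161603 = 145180 - 161603 = -16423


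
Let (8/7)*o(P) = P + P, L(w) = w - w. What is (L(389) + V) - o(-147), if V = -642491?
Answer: -2568935/4 ≈ -6.4223e+5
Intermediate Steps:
L(w) = 0
o(P) = 7*P/4 (o(P) = 7*(P + P)/8 = 7*(2*P)/8 = 7*P/4)
(L(389) + V) - o(-147) = (0 - 642491) - 7*(-147)/4 = -642491 - 1*(-1029/4) = -642491 + 1029/4 = -2568935/4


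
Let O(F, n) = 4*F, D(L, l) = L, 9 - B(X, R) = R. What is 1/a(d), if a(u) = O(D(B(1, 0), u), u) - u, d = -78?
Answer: 1/114 ≈ 0.0087719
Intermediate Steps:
B(X, R) = 9 - R
a(u) = 36 - u (a(u) = 4*(9 - 1*0) - u = 4*(9 + 0) - u = 4*9 - u = 36 - u)
1/a(d) = 1/(36 - 1*(-78)) = 1/(36 + 78) = 1/114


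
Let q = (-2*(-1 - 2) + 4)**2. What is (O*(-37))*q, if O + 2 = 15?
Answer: -48100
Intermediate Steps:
O = 13 (O = -2 + 15 = 13)
q = 100 (q = (-2*(-3) + 4)**2 = (6 + 4)**2 = 10**2 = 100)
(O*(-37))*q = (13*(-37))*100 = -481*100 = -48100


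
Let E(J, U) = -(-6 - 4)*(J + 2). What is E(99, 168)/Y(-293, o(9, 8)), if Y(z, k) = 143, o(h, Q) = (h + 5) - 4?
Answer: 1010/143 ≈ 7.0629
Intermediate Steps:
o(h, Q) = 1 + h (o(h, Q) = (5 + h) - 4 = 1 + h)
E(J, U) = 20 + 10*J (E(J, U) = -(-10)*(2 + J) = -(-20 - 10*J) = 20 + 10*J)
E(99, 168)/Y(-293, o(9, 8)) = (20 + 10*99)/143 = (20 + 990)*(1/143) = 1010*(1/143) = 1010/143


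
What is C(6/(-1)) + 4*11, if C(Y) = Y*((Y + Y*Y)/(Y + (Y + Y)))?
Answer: 54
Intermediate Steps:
C(Y) = Y/3 + Y²/3 (C(Y) = Y*((Y + Y²)/(Y + 2*Y)) = Y*((Y + Y²)/((3*Y))) = Y*((Y + Y²)*(1/(3*Y))) = Y*((Y + Y²)/(3*Y)) = Y/3 + Y²/3)
C(6/(-1)) + 4*11 = (6/(-1))*(1 + 6/(-1))/3 + 4*11 = (6*(-1))*(1 + 6*(-1))/3 + 44 = (⅓)*(-6)*(1 - 6) + 44 = (⅓)*(-6)*(-5) + 44 = 10 + 44 = 54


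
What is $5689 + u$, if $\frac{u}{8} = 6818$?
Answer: $60233$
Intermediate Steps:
$u = 54544$ ($u = 8 \cdot 6818 = 54544$)
$5689 + u = 5689 + 54544 = 60233$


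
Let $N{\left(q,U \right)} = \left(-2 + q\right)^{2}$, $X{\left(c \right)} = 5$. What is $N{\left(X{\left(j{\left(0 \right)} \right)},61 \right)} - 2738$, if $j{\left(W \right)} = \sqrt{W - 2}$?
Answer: $-2729$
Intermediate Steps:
$j{\left(W \right)} = \sqrt{-2 + W}$
$N{\left(X{\left(j{\left(0 \right)} \right)},61 \right)} - 2738 = \left(-2 + 5\right)^{2} - 2738 = 3^{2} - 2738 = 9 - 2738 = -2729$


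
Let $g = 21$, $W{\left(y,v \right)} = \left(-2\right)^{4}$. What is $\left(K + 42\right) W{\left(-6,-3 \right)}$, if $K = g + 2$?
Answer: $1040$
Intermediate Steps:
$W{\left(y,v \right)} = 16$
$K = 23$ ($K = 21 + 2 = 23$)
$\left(K + 42\right) W{\left(-6,-3 \right)} = \left(23 + 42\right) 16 = 65 \cdot 16 = 1040$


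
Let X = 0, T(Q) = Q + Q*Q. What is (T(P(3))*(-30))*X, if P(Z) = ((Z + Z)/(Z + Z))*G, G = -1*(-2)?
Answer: 0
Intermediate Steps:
G = 2
P(Z) = 2 (P(Z) = ((Z + Z)/(Z + Z))*2 = ((2*Z)/((2*Z)))*2 = ((2*Z)*(1/(2*Z)))*2 = 1*2 = 2)
T(Q) = Q + Q**2
(T(P(3))*(-30))*X = ((2*(1 + 2))*(-30))*0 = ((2*3)*(-30))*0 = (6*(-30))*0 = -180*0 = 0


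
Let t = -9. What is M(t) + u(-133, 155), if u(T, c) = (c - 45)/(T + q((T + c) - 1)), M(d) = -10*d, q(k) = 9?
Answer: 5525/62 ≈ 89.113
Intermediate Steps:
u(T, c) = (-45 + c)/(9 + T) (u(T, c) = (c - 45)/(T + 9) = (-45 + c)/(9 + T))
M(t) + u(-133, 155) = -10*(-9) + (-45 + 155)/(9 - 133) = 90 + 110/(-124) = 90 - 1/124*110 = 90 - 55/62 = 5525/62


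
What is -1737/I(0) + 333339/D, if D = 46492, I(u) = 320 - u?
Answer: 6477969/3719360 ≈ 1.7417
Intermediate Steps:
-1737/I(0) + 333339/D = -1737/(320 - 1*0) + 333339/46492 = -1737/(320 + 0) + 333339*(1/46492) = -1737/320 + 333339/46492 = 6477969/3719360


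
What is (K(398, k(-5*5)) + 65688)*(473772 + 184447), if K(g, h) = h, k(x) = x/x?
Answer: 43237747891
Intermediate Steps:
k(x) = 1
(K(398, k(-5*5)) + 65688)*(473772 + 184447) = (1 + 65688)*(473772 + 184447) = 65689*658219 = 43237747891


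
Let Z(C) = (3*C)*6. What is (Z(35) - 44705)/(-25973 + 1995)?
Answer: 44075/23978 ≈ 1.8381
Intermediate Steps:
Z(C) = 18*C
(Z(35) - 44705)/(-25973 + 1995) = (18*35 - 44705)/(-25973 + 1995) = (630 - 44705)/(-23978) = -44075*(-1/23978) = 44075/23978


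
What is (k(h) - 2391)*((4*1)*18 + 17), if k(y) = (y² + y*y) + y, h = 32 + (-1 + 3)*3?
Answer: 47615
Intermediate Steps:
h = 38 (h = 32 + 2*3 = 32 + 6 = 38)
k(y) = y + 2*y² (k(y) = (y² + y²) + y = 2*y² + y = y + 2*y²)
(k(h) - 2391)*((4*1)*18 + 17) = (38*(1 + 2*38) - 2391)*((4*1)*18 + 17) = (38*(1 + 76) - 2391)*(4*18 + 17) = (38*77 - 2391)*(72 + 17) = (2926 - 2391)*89 = 535*89 = 47615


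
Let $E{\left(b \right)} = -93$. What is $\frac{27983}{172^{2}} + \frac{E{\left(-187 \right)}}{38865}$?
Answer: $\frac{361602661}{383260720} \approx 0.94349$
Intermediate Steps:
$\frac{27983}{172^{2}} + \frac{E{\left(-187 \right)}}{38865} = \frac{27983}{172^{2}} - \frac{93}{38865} = \frac{27983}{29584} - \frac{31}{12955} = \frac{361602661}{383260720}$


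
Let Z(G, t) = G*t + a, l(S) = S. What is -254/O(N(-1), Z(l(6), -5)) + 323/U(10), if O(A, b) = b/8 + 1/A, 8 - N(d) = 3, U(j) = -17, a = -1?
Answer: 7367/147 ≈ 50.116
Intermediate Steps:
N(d) = 5 (N(d) = 8 - 1*3 = 8 - 3 = 5)
Z(G, t) = -1 + G*t (Z(G, t) = G*t - 1 = -1 + G*t)
O(A, b) = 1/A + b/8 (O(A, b) = b*(⅛) + 1/A = b/8 + 1/A = 1/A + b/8)
-254/O(N(-1), Z(l(6), -5)) + 323/U(10) = -254/(1/5 + (-1 + 6*(-5))/8) + 323/(-17) = -254/(⅕ + (-1 - 30)/8) + 323*(-1/17) = -254/(⅕ + (⅛)*(-31)) - 19 = -254/(⅕ - 31/8) - 19 = -254/(-147/40) - 19 = -254*(-40/147) - 19 = 10160/147 - 19 = 7367/147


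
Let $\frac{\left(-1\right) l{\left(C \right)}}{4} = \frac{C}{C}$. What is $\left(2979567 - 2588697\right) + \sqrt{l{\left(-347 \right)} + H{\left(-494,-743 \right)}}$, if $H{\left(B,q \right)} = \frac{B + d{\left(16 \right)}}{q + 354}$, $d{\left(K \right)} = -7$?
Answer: $390870 + \frac{i \sqrt{410395}}{389} \approx 3.9087 \cdot 10^{5} + 1.6468 i$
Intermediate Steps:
$l{\left(C \right)} = -4$ ($l{\left(C \right)} = - 4 \frac{C}{C} = \left(-4\right) 1 = -4$)
$H{\left(B,q \right)} = \frac{-7 + B}{354 + q}$ ($H{\left(B,q \right)} = \frac{B - 7}{q + 354} = \frac{-7 + B}{354 + q}$)
$\left(2979567 - 2588697\right) + \sqrt{l{\left(-347 \right)} + H{\left(-494,-743 \right)}} = \left(2979567 - 2588697\right) + \sqrt{-4 + \frac{-7 - 494}{354 - 743}} = \left(2979567 - 2588697\right) + \sqrt{-4 + \frac{1}{-389} \left(-501\right)} = 390870 + \sqrt{-4 - - \frac{501}{389}} = 390870 + \sqrt{-4 + \frac{501}{389}} = 390870 + \sqrt{- \frac{1055}{389}} = 390870 + \frac{i \sqrt{410395}}{389}$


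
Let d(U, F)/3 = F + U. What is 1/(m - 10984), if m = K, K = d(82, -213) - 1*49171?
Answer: -1/60548 ≈ -1.6516e-5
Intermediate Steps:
d(U, F) = 3*F + 3*U (d(U, F) = 3*(F + U) = 3*F + 3*U)
K = -49564 (K = (3*(-213) + 3*82) - 1*49171 = (-639 + 246) - 49171 = -393 - 49171 = -49564)
m = -49564
1/(m - 10984) = 1/(-49564 - 10984) = 1/(-60548) = -1/60548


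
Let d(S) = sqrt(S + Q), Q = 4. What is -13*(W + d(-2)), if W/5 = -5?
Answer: 325 - 13*sqrt(2) ≈ 306.62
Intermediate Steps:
W = -25 (W = 5*(-5) = -25)
d(S) = sqrt(4 + S) (d(S) = sqrt(S + 4) = sqrt(4 + S))
-13*(W + d(-2)) = -13*(-25 + sqrt(4 - 2)) = -13*(-25 + sqrt(2)) = 325 - 13*sqrt(2)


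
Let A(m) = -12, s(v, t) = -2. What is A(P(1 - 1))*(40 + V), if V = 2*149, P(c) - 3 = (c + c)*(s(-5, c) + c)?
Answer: -4056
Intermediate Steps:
P(c) = 3 + 2*c*(-2 + c) (P(c) = 3 + (c + c)*(-2 + c) = 3 + (2*c)*(-2 + c) = 3 + 2*c*(-2 + c))
V = 298
A(P(1 - 1))*(40 + V) = -12*(40 + 298) = -12*338 = -4056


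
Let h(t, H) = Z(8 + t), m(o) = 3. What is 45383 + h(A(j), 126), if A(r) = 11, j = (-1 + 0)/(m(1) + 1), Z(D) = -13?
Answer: 45370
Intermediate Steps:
j = -¼ (j = (-1 + 0)/(3 + 1) = -1/4 = -1*¼ = -¼ ≈ -0.25000)
h(t, H) = -13
45383 + h(A(j), 126) = 45383 - 13 = 45370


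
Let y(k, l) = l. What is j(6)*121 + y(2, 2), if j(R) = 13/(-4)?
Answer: -1565/4 ≈ -391.25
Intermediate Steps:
j(R) = -13/4 (j(R) = 13*(-¼) = -13/4)
j(6)*121 + y(2, 2) = -13/4*121 + 2 = -1573/4 + 2 = -1565/4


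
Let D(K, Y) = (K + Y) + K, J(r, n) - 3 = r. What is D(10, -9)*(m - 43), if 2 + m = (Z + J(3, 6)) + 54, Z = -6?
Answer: 99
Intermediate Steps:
J(r, n) = 3 + r
D(K, Y) = Y + 2*K
m = 52 (m = -2 + ((-6 + (3 + 3)) + 54) = -2 + ((-6 + 6) + 54) = -2 + (0 + 54) = -2 + 54 = 52)
D(10, -9)*(m - 43) = (-9 + 2*10)*(52 - 43) = (-9 + 20)*9 = 11*9 = 99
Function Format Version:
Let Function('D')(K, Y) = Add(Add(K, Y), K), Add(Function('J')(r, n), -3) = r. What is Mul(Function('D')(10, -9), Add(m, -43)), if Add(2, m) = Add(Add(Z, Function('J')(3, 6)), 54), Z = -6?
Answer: 99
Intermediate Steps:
Function('J')(r, n) = Add(3, r)
Function('D')(K, Y) = Add(Y, Mul(2, K))
m = 52 (m = Add(-2, Add(Add(-6, Add(3, 3)), 54)) = Add(-2, Add(Add(-6, 6), 54)) = Add(-2, Add(0, 54)) = Add(-2, 54) = 52)
Mul(Function('D')(10, -9), Add(m, -43)) = Mul(Add(-9, Mul(2, 10)), Add(52, -43)) = Mul(Add(-9, 20), 9) = Mul(11, 9) = 99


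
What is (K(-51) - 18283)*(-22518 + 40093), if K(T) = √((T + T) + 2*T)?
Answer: -321323725 + 35150*I*√51 ≈ -3.2132e+8 + 2.5102e+5*I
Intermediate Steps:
K(T) = 2*√T (K(T) = √(2*T + 2*T) = √(4*T) = 2*√T)
(K(-51) - 18283)*(-22518 + 40093) = (2*√(-51) - 18283)*(-22518 + 40093) = (2*(I*√51) - 18283)*17575 = (2*I*√51 - 18283)*17575 = (-18283 + 2*I*√51)*17575 = -321323725 + 35150*I*√51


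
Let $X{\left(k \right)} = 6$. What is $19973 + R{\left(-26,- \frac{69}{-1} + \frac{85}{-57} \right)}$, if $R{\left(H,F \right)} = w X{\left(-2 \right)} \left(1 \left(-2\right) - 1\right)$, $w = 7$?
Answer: $19847$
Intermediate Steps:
$R{\left(H,F \right)} = -126$ ($R{\left(H,F \right)} = 7 \cdot 6 \left(1 \left(-2\right) - 1\right) = 42 \left(-2 - 1\right) = 42 \left(-3\right) = -126$)
$19973 + R{\left(-26,- \frac{69}{-1} + \frac{85}{-57} \right)} = 19973 - 126 = 19847$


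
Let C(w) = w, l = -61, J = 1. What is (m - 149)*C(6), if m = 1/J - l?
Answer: -522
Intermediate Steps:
m = 62 (m = 1/1 - 1*(-61) = 1 + 61 = 62)
(m - 149)*C(6) = (62 - 149)*6 = -87*6 = -522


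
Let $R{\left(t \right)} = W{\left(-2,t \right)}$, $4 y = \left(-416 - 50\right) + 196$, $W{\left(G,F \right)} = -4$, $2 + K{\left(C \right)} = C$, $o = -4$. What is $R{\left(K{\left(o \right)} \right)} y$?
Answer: $270$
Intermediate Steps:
$K{\left(C \right)} = -2 + C$
$y = - \frac{135}{2}$ ($y = \frac{\left(-416 - 50\right) + 196}{4} = \frac{-466 + 196}{4} = \frac{1}{4} \left(-270\right) = - \frac{135}{2} \approx -67.5$)
$R{\left(t \right)} = -4$
$R{\left(K{\left(o \right)} \right)} y = \left(-4\right) \left(- \frac{135}{2}\right) = 270$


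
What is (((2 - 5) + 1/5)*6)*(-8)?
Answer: 672/5 ≈ 134.40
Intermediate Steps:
(((2 - 5) + 1/5)*6)*(-8) = ((-3 + ⅕)*6)*(-8) = -14/5*6*(-8) = -84/5*(-8) = 672/5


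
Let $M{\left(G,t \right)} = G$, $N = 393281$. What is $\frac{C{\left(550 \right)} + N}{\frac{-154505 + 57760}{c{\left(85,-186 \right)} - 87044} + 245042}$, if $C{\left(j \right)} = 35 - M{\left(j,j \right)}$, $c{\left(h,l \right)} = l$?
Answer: $\frac{56629716}{35330761} \approx 1.6028$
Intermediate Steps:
$C{\left(j \right)} = 35 - j$
$\frac{C{\left(550 \right)} + N}{\frac{-154505 + 57760}{c{\left(85,-186 \right)} - 87044} + 245042} = \frac{\left(35 - 550\right) + 393281}{\frac{-154505 + 57760}{-186 - 87044} + 245042} = \frac{\left(35 - 550\right) + 393281}{- \frac{96745}{-87230} + 245042} = \frac{-515 + 393281}{\left(-96745\right) \left(- \frac{1}{87230}\right) + 245042} = \frac{392766}{\frac{1759}{1586} + 245042} = \frac{392766}{\frac{388638371}{1586}} = 392766 \cdot \frac{1586}{388638371} = \frac{56629716}{35330761}$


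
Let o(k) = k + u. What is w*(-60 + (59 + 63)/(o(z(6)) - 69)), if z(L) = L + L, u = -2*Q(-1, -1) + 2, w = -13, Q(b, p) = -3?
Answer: 39806/49 ≈ 812.37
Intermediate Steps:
u = 8 (u = -2*(-3) + 2 = 6 + 2 = 8)
z(L) = 2*L
o(k) = 8 + k (o(k) = k + 8 = 8 + k)
w*(-60 + (59 + 63)/(o(z(6)) - 69)) = -13*(-60 + (59 + 63)/((8 + 2*6) - 69)) = -13*(-60 + 122/((8 + 12) - 69)) = -13*(-60 + 122/(20 - 69)) = -13*(-60 + 122/(-49)) = -13*(-60 + 122*(-1/49)) = -13*(-60 - 122/49) = -13*(-3062/49) = 39806/49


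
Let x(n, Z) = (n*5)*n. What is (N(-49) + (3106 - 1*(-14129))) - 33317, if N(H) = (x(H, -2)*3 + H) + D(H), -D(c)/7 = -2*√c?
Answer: 19884 + 98*I ≈ 19884.0 + 98.0*I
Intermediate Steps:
D(c) = 14*√c (D(c) = -(-14)*√c = 14*√c)
x(n, Z) = 5*n² (x(n, Z) = (5*n)*n = 5*n²)
N(H) = H + 14*√H + 15*H² (N(H) = ((5*H²)*3 + H) + 14*√H = (15*H² + H) + 14*√H = (H + 15*H²) + 14*√H = H + 14*√H + 15*H²)
(N(-49) + (3106 - 1*(-14129))) - 33317 = ((-49 + 14*√(-49) + 15*(-49)²) + (3106 - 1*(-14129))) - 33317 = ((-49 + 14*(7*I) + 15*2401) + (3106 + 14129)) - 33317 = ((-49 + 98*I + 36015) + 17235) - 33317 = ((35966 + 98*I) + 17235) - 33317 = (53201 + 98*I) - 33317 = 19884 + 98*I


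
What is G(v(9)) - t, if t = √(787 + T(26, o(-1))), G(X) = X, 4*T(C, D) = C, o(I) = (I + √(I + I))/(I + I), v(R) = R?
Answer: 9 - 23*√6/2 ≈ -19.169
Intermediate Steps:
o(I) = (I + √2*√I)/(2*I) (o(I) = (I + √(2*I))/((2*I)) = (I + √2*√I)*(1/(2*I)) = (I + √2*√I)/(2*I))
T(C, D) = C/4
t = 23*√6/2 (t = √(787 + (¼)*26) = √(787 + 13/2) = √(1587/2) = 23*√6/2 ≈ 28.169)
G(v(9)) - t = 9 - 23*√6/2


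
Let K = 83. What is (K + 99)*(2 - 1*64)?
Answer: -11284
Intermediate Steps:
(K + 99)*(2 - 1*64) = (83 + 99)*(2 - 1*64) = 182*(2 - 64) = 182*(-62) = -11284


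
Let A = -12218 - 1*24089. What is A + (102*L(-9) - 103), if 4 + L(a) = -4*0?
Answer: -36818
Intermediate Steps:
L(a) = -4 (L(a) = -4 - 4*0 = -4 + 0 = -4)
A = -36307 (A = -12218 - 24089 = -36307)
A + (102*L(-9) - 103) = -36307 + (102*(-4) - 103) = -36307 + (-408 - 103) = -36307 - 511 = -36818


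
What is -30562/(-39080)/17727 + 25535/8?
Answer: 2211238976887/692771160 ≈ 3191.9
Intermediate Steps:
-30562/(-39080)/17727 + 25535/8 = -30562*(-1/39080)*(1/17727) + 25535*(⅛) = (15281/19540)*(1/17727) + 25535/8 = 15281/346385580 + 25535/8 = 2211238976887/692771160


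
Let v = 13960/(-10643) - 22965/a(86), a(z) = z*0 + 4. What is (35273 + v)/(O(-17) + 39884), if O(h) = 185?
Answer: 1257169821/1705817468 ≈ 0.73699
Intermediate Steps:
a(z) = 4 (a(z) = 0 + 4 = 4)
v = -244472335/42572 (v = 13960/(-10643) - 22965/4 = 13960*(-1/10643) - 22965*¼ = -13960/10643 - 22965/4 = -244472335/42572 ≈ -5742.6)
(35273 + v)/(O(-17) + 39884) = (35273 - 244472335/42572)/(185 + 39884) = (1257169821/42572)/40069 = (1257169821/42572)*(1/40069) = 1257169821/1705817468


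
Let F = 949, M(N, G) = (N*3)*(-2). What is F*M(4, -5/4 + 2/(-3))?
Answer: -22776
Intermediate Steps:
M(N, G) = -6*N (M(N, G) = (3*N)*(-2) = -6*N)
F*M(4, -5/4 + 2/(-3)) = 949*(-6*4) = 949*(-24) = -22776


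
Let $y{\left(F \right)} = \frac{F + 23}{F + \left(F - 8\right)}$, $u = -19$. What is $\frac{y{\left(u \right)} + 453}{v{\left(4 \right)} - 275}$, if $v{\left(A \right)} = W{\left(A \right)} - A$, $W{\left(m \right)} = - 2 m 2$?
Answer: $- \frac{10417}{6785} \approx -1.5353$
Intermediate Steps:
$W{\left(m \right)} = - 4 m$
$v{\left(A \right)} = - 5 A$ ($v{\left(A \right)} = - 4 A - A = - 5 A$)
$y{\left(F \right)} = \frac{23 + F}{-8 + 2 F}$ ($y{\left(F \right)} = \frac{23 + F}{F + \left(-8 + F\right)} = \frac{23 + F}{-8 + 2 F}$)
$\frac{y{\left(u \right)} + 453}{v{\left(4 \right)} - 275} = \frac{\frac{23 - 19}{2 \left(-4 - 19\right)} + 453}{\left(-5\right) 4 - 275} = \frac{\frac{1}{2} \frac{1}{-23} \cdot 4 + 453}{-20 - 275} = \frac{\frac{1}{2} \left(- \frac{1}{23}\right) 4 + 453}{-295} = \left(- \frac{2}{23} + 453\right) \left(- \frac{1}{295}\right) = \frac{10417}{23} \left(- \frac{1}{295}\right) = - \frac{10417}{6785}$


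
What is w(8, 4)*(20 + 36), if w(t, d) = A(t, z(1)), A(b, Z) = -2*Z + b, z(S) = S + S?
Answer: 224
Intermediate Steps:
z(S) = 2*S
A(b, Z) = b - 2*Z
w(t, d) = -4 + t (w(t, d) = t - 4 = -4 + t)
w(8, 4)*(20 + 36) = (-4 + 8)*(20 + 36) = 4*56 = 224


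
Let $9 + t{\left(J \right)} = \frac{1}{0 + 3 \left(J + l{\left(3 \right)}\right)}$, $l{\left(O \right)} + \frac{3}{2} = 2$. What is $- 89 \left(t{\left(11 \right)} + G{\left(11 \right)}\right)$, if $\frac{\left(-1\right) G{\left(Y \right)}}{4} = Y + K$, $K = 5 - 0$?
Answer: $\frac{448115}{69} \approx 6494.4$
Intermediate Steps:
$l{\left(O \right)} = \frac{1}{2}$ ($l{\left(O \right)} = - \frac{3}{2} + 2 = \frac{1}{2}$)
$K = 5$ ($K = 5 + 0 = 5$)
$t{\left(J \right)} = -9 + \frac{1}{\frac{3}{2} + 3 J}$ ($t{\left(J \right)} = -9 + \frac{1}{0 + 3 \left(J + \frac{1}{2}\right)} = -9 + \frac{1}{0 + 3 \left(\frac{1}{2} + J\right)} = -9 + \frac{1}{0 + \left(\frac{3}{2} + 3 J\right)} = -9 + \frac{1}{\frac{3}{2} + 3 J}$)
$G{\left(Y \right)} = -20 - 4 Y$ ($G{\left(Y \right)} = - 4 \left(Y + 5\right) = - 4 \left(5 + Y\right) = -20 - 4 Y$)
$- 89 \left(t{\left(11 \right)} + G{\left(11 \right)}\right) = - 89 \left(\frac{-25 - 594}{3 \left(1 + 2 \cdot 11\right)} - 64\right) = - 89 \left(\frac{-25 - 594}{3 \left(1 + 22\right)} - 64\right) = - 89 \left(\frac{1}{3} \cdot \frac{1}{23} \left(-619\right) - 64\right) = - 89 \left(- \frac{619}{69} - 64\right) = \left(-89\right) \left(- \frac{5035}{69}\right) = \frac{448115}{69}$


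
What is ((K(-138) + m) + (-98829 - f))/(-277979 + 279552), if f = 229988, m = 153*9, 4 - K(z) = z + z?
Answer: -327160/1573 ≈ -207.98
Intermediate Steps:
K(z) = 4 - 2*z (K(z) = 4 - (z + z) = 4 - 2*z)
m = 1377
((K(-138) + m) + (-98829 - f))/(-277979 + 279552) = (((4 - 2*(-138)) + 1377) + (-98829 - 1*229988))/(-277979 + 279552) = (((4 + 276) + 1377) + (-98829 - 229988))/1573 = ((280 + 1377) - 328817)*(1/1573) = (1657 - 328817)*(1/1573) = -327160*1/1573 = -327160/1573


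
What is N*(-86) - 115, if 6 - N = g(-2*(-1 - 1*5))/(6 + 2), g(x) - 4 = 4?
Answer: -545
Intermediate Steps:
g(x) = 8 (g(x) = 4 + 4 = 8)
N = 5 (N = 6 - 8/(6 + 2) = 6 - 8/8 = 6 - 1*1 = 6 - 1 = 5)
N*(-86) - 115 = 5*(-86) - 115 = -430 - 115 = -545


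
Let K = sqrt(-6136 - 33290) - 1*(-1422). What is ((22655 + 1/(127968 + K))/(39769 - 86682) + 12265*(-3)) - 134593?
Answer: (-8040347899*sqrt(39426) + 1040340614651611*I)/(46913*(sqrt(39426) - 129390*I)) ≈ -1.7139e+5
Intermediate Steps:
K = 1422 + I*sqrt(39426) (K = sqrt(-39426) + 1422 = I*sqrt(39426) + 1422 = 1422 + I*sqrt(39426) ≈ 1422.0 + 198.56*I)
((22655 + 1/(127968 + K))/(39769 - 86682) + 12265*(-3)) - 134593 = ((22655 + 1/(127968 + (1422 + I*sqrt(39426))))/(39769 - 86682) + 12265*(-3)) - 134593 = ((22655 + 1/(129390 + I*sqrt(39426)))/(-46913) - 36795) - 134593 = ((22655 + 1/(129390 + I*sqrt(39426)))*(-1/46913) - 36795) - 134593 = ((-22655/46913 - 1/(46913*(129390 + I*sqrt(39426)))) - 36795) - 134593 = (-1726186490/46913 - 1/(46913*(129390 + I*sqrt(39426)))) - 134593 = -8040347899/46913 - 1/(46913*(129390 + I*sqrt(39426)))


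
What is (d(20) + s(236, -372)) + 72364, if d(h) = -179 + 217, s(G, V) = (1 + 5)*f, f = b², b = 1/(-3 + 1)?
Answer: 144807/2 ≈ 72404.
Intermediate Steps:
b = -½ (b = 1/(-2) = -½ ≈ -0.50000)
f = ¼ (f = (-½)² = ¼ ≈ 0.25000)
s(G, V) = 3/2 (s(G, V) = (1 + 5)*(¼) = 6*(¼) = 3/2)
d(h) = 38
(d(20) + s(236, -372)) + 72364 = (38 + 3/2) + 72364 = 79/2 + 72364 = 144807/2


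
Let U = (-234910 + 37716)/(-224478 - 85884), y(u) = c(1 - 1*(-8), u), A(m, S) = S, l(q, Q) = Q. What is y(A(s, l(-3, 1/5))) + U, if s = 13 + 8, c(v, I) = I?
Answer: 648166/775905 ≈ 0.83537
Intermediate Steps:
s = 21
y(u) = u
U = 98597/155181 (U = -197194/(-310362) = -197194*(-1/310362) = 98597/155181 ≈ 0.63537)
y(A(s, l(-3, 1/5))) + U = 1/5 + 98597/155181 = ⅕ + 98597/155181 = 648166/775905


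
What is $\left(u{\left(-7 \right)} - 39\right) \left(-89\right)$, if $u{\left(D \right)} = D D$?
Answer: $-890$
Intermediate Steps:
$u{\left(D \right)} = D^{2}$
$\left(u{\left(-7 \right)} - 39\right) \left(-89\right) = \left(\left(-7\right)^{2} - 39\right) \left(-89\right) = \left(49 - 39\right) \left(-89\right) = 10 \left(-89\right) = -890$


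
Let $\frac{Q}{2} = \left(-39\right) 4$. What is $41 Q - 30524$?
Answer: $-43316$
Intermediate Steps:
$Q = -312$ ($Q = 2 \left(\left(-39\right) 4\right) = 2 \left(-156\right) = -312$)
$41 Q - 30524 = 41 \left(-312\right) - 30524 = -12792 - 30524 = -43316$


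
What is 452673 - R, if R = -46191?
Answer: 498864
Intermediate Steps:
452673 - R = 452673 - 1*(-46191) = 452673 + 46191 = 498864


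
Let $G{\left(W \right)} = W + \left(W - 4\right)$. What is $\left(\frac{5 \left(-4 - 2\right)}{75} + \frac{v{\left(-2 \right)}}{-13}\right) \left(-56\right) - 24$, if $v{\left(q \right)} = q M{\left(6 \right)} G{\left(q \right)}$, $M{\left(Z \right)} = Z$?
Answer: $\frac{26776}{65} \approx 411.94$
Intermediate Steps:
$G{\left(W \right)} = -4 + 2 W$ ($G{\left(W \right)} = W + \left(-4 + W\right) = -4 + 2 W$)
$v{\left(q \right)} = 6 q \left(-4 + 2 q\right)$ ($v{\left(q \right)} = q 6 \left(-4 + 2 q\right) = 6 q \left(-4 + 2 q\right)$)
$\left(\frac{5 \left(-4 - 2\right)}{75} + \frac{v{\left(-2 \right)}}{-13}\right) \left(-56\right) - 24 = \left(\frac{5 \left(-4 - 2\right)}{75} + \frac{12 \left(-2\right) \left(-2 - 2\right)}{-13}\right) \left(-56\right) - 24 = \left(5 \left(-6\right) \frac{1}{75} + 12 \left(-2\right) \left(-4\right) \left(- \frac{1}{13}\right)\right) \left(-56\right) - 24 = \left(\left(-30\right) \frac{1}{75} + 96 \left(- \frac{1}{13}\right)\right) \left(-56\right) - 24 = \left(- \frac{2}{5} - \frac{96}{13}\right) \left(-56\right) - 24 = \left(- \frac{506}{65}\right) \left(-56\right) - 24 = \frac{28336}{65} - 24 = \frac{26776}{65}$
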